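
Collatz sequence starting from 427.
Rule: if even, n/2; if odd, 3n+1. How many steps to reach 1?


427 → 1282 → 641 → 1924 → 962 → 481 → 1444 → 722 → 361 → 1084 → 542 → 271 → 814 → 407 → 1222 → 611 → 1834 → 917 → 2752 → 1376 → 688 → 344 → 172 → 86 → 43 → 130 → 65 → 196 → 98 → 49 → 148 → 74 → 37 → 112 → 56 → 28 → 14 → 7 → 22 → 11 → 34 → 17 → 52 → 26 → 13 → 40 → 20 → 10 → 5 → 16 → 8 → 4 → 2 → 1
Total steps = 53

53 steps


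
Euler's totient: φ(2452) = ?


2452 = 2^2 × 613
Prime factors: 2, 613
φ(2452) = 2452 × (1-1/2) × (1-1/613)
= 2452 × 1/2 × 612/613 = 1224

φ(2452) = 1224


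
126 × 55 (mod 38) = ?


126 × 55 = 6930
6930 mod 38 = 14


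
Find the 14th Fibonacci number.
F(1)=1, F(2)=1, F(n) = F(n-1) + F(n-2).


Sequence: 1, 1, 2, 3, 5, 8, 13, 21, 34, 55, 89, 144, 233, 377
F(14) = 377


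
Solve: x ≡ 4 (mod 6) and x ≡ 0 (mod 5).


M = 6*5 = 30
M1 = M/6 = 5, M2 = M/5 = 6
M1^(-1) mod 6 = 5, M2^(-1) mod 5 = 1
x = 4*5*5 + 0*6*1 = 100
100 mod 30 = 10
Check: 10 mod 6 = 4 ✓, 10 mod 5 = 0 ✓

x ≡ 10 (mod 30)


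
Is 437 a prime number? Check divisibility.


437 / 19 = 23 (exact division)
437 is NOT prime.

No, 437 is not prime


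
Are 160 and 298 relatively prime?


Euclidean algorithm:
298 = 1 * 160 + 138
160 = 1 * 138 + 22
138 = 6 * 22 + 6
22 = 3 * 6 + 4
6 = 1 * 4 + 2
4 = 2 * 2 + 0
GCD(160, 298) = 2

No, not coprime (GCD = 2)


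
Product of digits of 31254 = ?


3 × 1 × 2 × 5 × 4 = 120


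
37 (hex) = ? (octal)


37 (base 16) = 55 (decimal)
55 (decimal) = 67 (base 8)


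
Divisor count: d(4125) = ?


4125 = 3^1 × 5^3 × 11^1
d(4125) = (1+1) × (3+1) × (1+1) = 16

16 divisors


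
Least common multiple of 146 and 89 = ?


GCD(146, 89) = 1
LCM = 146*89/1 = 12994/1 = 12994

LCM = 12994


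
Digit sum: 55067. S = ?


5 + 5 + 0 + 6 + 7 = 23


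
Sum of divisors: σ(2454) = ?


Divisors of 2454: 1, 2, 3, 6, 409, 818, 1227, 2454
Sum = 1 + 2 + 3 + 6 + 409 + 818 + 1227 + 2454 = 4920

σ(2454) = 4920


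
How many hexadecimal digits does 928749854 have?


928749854 in base 16 = 375B991E
Number of digits = 8

8 digits (base 16)


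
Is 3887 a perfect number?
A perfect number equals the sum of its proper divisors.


Proper divisors of 3887: 1, 13, 23, 169, 299
Sum = 1 + 13 + 23 + 169 + 299 = 505

No, 3887 is not perfect (505 ≠ 3887)


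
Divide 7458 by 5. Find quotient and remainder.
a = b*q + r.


7458 = 5 * 1491 + 3
Check: 7455 + 3 = 7458

q = 1491, r = 3


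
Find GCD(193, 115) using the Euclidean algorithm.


193 = 1 * 115 + 78
115 = 1 * 78 + 37
78 = 2 * 37 + 4
37 = 9 * 4 + 1
4 = 4 * 1 + 0
GCD = 1


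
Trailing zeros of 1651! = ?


floor(1651/5) = 330
floor(1651/25) = 66
floor(1651/125) = 13
floor(1651/625) = 2
Total = 411

411 trailing zeros


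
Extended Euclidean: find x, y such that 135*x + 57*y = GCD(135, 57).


Tabular extended Euclidean (each row: r = 135*s + 57*t):
r=135, s=1, t=0
r=57, s=0, t=1
q=2: r=21, s=1, t=-2   [135*(1) + 57*(-2) = 21]
q=2: r=15, s=-2, t=5   [135*(-2) + 57*(5) = 15]
q=1: r=6, s=3, t=-7   [135*(3) + 57*(-7) = 6]
q=2: r=3, s=-8, t=19   [135*(-8) + 57*(19) = 3]
q=2: r=0, s=19, t=-45   [135*(19) + 57*(-45) = 0]
GCD = 3; from the row with r=3: x=-8, y=19
Check: 135*(-8) + 57*(19) = -1080 + 1083 = 3

GCD = 3, x = -8, y = 19


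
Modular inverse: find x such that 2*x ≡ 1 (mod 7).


Use the extended Euclidean algorithm on (7, 2); each row r = 7*s + 2*t:
r=7, s=1, t=0
r=2, s=0, t=1
q=3: r=1, s=1, t=-3   [7*(1) + 2*(-3) = 1]
q=2: r=0, s=-2, t=7   [7*(-2) + 2*(7) = 0]
GCD = 1 with t = -3, so 2*(-3) ≡ 1 (mod 7)
Inverse = -3 mod 7 = 4
Check: 2 * 4 = 8 ≡ 1 (mod 7)

2^(-1) ≡ 4 (mod 7)


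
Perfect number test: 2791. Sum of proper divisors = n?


Proper divisors of 2791: 1
Sum = 1 = 1

No, 2791 is not perfect (1 ≠ 2791)


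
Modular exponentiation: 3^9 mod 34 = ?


3^1 mod 34 = 3
3^2 mod 34 = 9
3^3 mod 34 = 27
3^4 mod 34 = 13
3^5 mod 34 = 5
3^6 mod 34 = 15
3^7 mod 34 = 11
3^8 mod 34 = 33
3^9 mod 34 = 31


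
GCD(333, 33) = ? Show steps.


333 = 10 * 33 + 3
33 = 11 * 3 + 0
GCD = 3


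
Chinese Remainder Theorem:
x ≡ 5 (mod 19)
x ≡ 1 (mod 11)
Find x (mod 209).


M = 19*11 = 209
M1 = M/19 = 11, M2 = M/11 = 19
M1^(-1) mod 19 = 7, M2^(-1) mod 11 = 7
x = 5*11*7 + 1*19*7 = 518
518 mod 209 = 100
Check: 100 mod 19 = 5 ✓, 100 mod 11 = 1 ✓

x ≡ 100 (mod 209)


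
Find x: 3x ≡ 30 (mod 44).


GCD(3, 44) = 1, unique solution
a^(-1) mod 44 = 15
x = 15 * 30 mod 44 = 10

x ≡ 10 (mod 44)


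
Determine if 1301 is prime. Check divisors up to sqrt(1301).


Check divisors up to sqrt(1301) = 36.0694
No divisors found.
1301 is prime.

Yes, 1301 is prime


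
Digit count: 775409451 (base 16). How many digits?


775409451 in base 16 = 2E37CF2B
Number of digits = 8

8 digits (base 16)


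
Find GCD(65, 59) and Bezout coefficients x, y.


Tabular extended Euclidean (each row: r = 65*s + 59*t):
r=65, s=1, t=0
r=59, s=0, t=1
q=1: r=6, s=1, t=-1   [65*(1) + 59*(-1) = 6]
q=9: r=5, s=-9, t=10   [65*(-9) + 59*(10) = 5]
q=1: r=1, s=10, t=-11   [65*(10) + 59*(-11) = 1]
q=5: r=0, s=-59, t=65   [65*(-59) + 59*(65) = 0]
GCD = 1; from the row with r=1: x=10, y=-11
Check: 65*(10) + 59*(-11) = 650 - 649 = 1

GCD = 1, x = 10, y = -11


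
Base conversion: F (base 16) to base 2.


F (base 16) = 15 (decimal)
15 (decimal) = 1111 (base 2)


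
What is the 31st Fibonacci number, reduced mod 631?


F(k) mod 631 for k=1..31:
1, 1, 2, 3, 5, 8, 13, 21, 34, 55, 89, 144, 233, 377, 610, 356, 335, 60, 395, 455, 219, 43, 262, 305, 567, 241, 177, 418, 595, 382, 346
F(31) mod 631 = 346


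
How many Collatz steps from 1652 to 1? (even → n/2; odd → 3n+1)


1652 → 826 → 413 → 1240 → 620 → 310 → 155 → 466 → 233 → 700 → 350 → 175 → 526 → 263 → 790 → 395 → 1186 → 593 → 1780 → 890 → 445 → 1336 → 668 → 334 → 167 → 502 → 251 → 754 → 377 → 1132 → 566 → 283 → 850 → 425 → 1276 → 638 → 319 → 958 → 479 → 1438 → 719 → 2158 → 1079 → 3238 → 1619 → 4858 → 2429 → 7288 → 3644 → 1822 → 911 → 2734 → 1367 → 4102 → 2051 → 6154 → 3077 → 9232 → 4616 → 2308 → 1154 → 577 → 1732 → 866 → 433 → 1300 → 650 → 325 → 976 → 488 → 244 → 122 → 61 → 184 → 92 → 46 → 23 → 70 → 35 → 106 → 53 → 160 → 80 → 40 → 20 → 10 → 5 → 16 → 8 → 4 → 2 → 1
Total steps = 91

91 steps


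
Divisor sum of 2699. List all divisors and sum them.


Divisors of 2699: 1, 2699
Sum = 1 + 2699 = 2700

σ(2699) = 2700


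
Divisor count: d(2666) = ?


2666 = 2^1 × 31^1 × 43^1
d(2666) = (1+1) × (1+1) × (1+1) = 8

8 divisors


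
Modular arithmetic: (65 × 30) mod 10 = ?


65 × 30 = 1950
1950 mod 10 = 0


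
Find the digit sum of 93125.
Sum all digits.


9 + 3 + 1 + 2 + 5 = 20


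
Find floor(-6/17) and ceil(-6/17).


-6/17 = -0.3529
floor = -1
ceil = 0

floor = -1, ceil = 0


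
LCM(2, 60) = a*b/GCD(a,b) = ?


GCD(2, 60) = 2
LCM = 2*60/2 = 120/2 = 60

LCM = 60


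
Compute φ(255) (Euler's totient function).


255 = 3 × 5 × 17
Prime factors: 3, 5, 17
φ(255) = 255 × (1-1/3) × (1-1/5) × (1-1/17)
= 255 × 2/3 × 4/5 × 16/17 = 128

φ(255) = 128


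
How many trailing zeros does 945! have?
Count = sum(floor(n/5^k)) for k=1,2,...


floor(945/5) = 189
floor(945/25) = 37
floor(945/125) = 7
floor(945/625) = 1
Total = 234

234 trailing zeros


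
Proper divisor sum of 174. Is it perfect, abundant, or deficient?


Proper divisors: 1, 2, 3, 6, 29, 58, 87
Sum = 1 + 2 + 3 + 6 + 29 + 58 + 87 = 186
186 > 174 → abundant

s(174) = 186 (abundant)


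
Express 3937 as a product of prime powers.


3937 / 31 = 127
127 / 127 = 1
3937 = 31 × 127


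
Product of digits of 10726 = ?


1 × 0 × 7 × 2 × 6 = 0


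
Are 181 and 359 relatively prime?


Euclidean algorithm:
359 = 1 * 181 + 178
181 = 1 * 178 + 3
178 = 59 * 3 + 1
3 = 3 * 1 + 0
GCD(181, 359) = 1

Yes, coprime (GCD = 1)


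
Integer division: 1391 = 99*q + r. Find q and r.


1391 = 99 * 14 + 5
Check: 1386 + 5 = 1391

q = 14, r = 5


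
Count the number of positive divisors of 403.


403 = 13^1 × 31^1
d(403) = (1+1) × (1+1) = 4

4 divisors


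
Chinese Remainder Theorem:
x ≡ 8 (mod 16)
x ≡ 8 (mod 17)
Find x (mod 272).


M = 16*17 = 272
M1 = M/16 = 17, M2 = M/17 = 16
M1^(-1) mod 16 = 1, M2^(-1) mod 17 = 16
x = 8*17*1 + 8*16*16 = 2184
2184 mod 272 = 8
Check: 8 mod 16 = 8 ✓, 8 mod 17 = 8 ✓

x ≡ 8 (mod 272)


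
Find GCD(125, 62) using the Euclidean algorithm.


125 = 2 * 62 + 1
62 = 62 * 1 + 0
GCD = 1


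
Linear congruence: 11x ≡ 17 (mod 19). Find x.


GCD(11, 19) = 1, unique solution
a^(-1) mod 19 = 7
x = 7 * 17 mod 19 = 5

x ≡ 5 (mod 19)


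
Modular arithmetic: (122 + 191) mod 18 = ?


122 + 191 = 313
313 mod 18 = 7


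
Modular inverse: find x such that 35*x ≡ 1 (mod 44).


Use the extended Euclidean algorithm on (44, 35); each row r = 44*s + 35*t:
r=44, s=1, t=0
r=35, s=0, t=1
q=1: r=9, s=1, t=-1   [44*(1) + 35*(-1) = 9]
q=3: r=8, s=-3, t=4   [44*(-3) + 35*(4) = 8]
q=1: r=1, s=4, t=-5   [44*(4) + 35*(-5) = 1]
q=8: r=0, s=-35, t=44   [44*(-35) + 35*(44) = 0]
GCD = 1 with t = -5, so 35*(-5) ≡ 1 (mod 44)
Inverse = -5 mod 44 = 39
Check: 35 * 39 = 1365 ≡ 1 (mod 44)

35^(-1) ≡ 39 (mod 44)


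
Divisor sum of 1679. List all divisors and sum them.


Divisors of 1679: 1, 23, 73, 1679
Sum = 1 + 23 + 73 + 1679 = 1776

σ(1679) = 1776


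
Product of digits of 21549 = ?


2 × 1 × 5 × 4 × 9 = 360


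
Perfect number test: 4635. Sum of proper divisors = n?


Proper divisors of 4635: 1, 3, 5, 9, 15, 45, 103, 309, 515, 927, 1545
Sum = 1 + 3 + 5 + 9 + 15 + 45 + 103 + 309 + 515 + 927 + 1545 = 3477

No, 4635 is not perfect (3477 ≠ 4635)


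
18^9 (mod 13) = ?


18^1 mod 13 = 5
18^2 mod 13 = 12
18^3 mod 13 = 8
18^4 mod 13 = 1
18^5 mod 13 = 5
18^6 mod 13 = 12
18^7 mod 13 = 8
18^8 mod 13 = 1
18^9 mod 13 = 5


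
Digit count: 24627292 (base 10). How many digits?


24627292 has 8 digits in base 10
floor(log10(24627292)) + 1 = floor(7.3914) + 1 = 8

8 digits (base 10)


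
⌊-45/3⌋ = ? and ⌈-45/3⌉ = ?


-45/3 = -15.0000
floor = -15
ceil = -15

floor = -15, ceil = -15


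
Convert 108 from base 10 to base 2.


108 (base 10) = 108 (decimal)
108 (decimal) = 1101100 (base 2)


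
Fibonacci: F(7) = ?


Sequence: 1, 1, 2, 3, 5, 8, 13
F(7) = 13


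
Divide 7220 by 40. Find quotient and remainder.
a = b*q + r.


7220 = 40 * 180 + 20
Check: 7200 + 20 = 7220

q = 180, r = 20


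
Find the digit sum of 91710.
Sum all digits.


9 + 1 + 7 + 1 + 0 = 18


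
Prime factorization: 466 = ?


466 / 2 = 233
233 / 233 = 1
466 = 2 × 233


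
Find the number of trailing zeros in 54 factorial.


floor(54/5) = 10
floor(54/25) = 2
Total = 12

12 trailing zeros


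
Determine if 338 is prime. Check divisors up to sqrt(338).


338 / 2 = 169 (exact division)
338 is NOT prime.

No, 338 is not prime


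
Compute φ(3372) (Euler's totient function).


3372 = 2^2 × 3 × 281
Prime factors: 2, 3, 281
φ(3372) = 3372 × (1-1/2) × (1-1/3) × (1-1/281)
= 3372 × 1/2 × 2/3 × 280/281 = 1120

φ(3372) = 1120


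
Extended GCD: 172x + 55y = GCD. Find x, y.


Tabular extended Euclidean (each row: r = 172*s + 55*t):
r=172, s=1, t=0
r=55, s=0, t=1
q=3: r=7, s=1, t=-3   [172*(1) + 55*(-3) = 7]
q=7: r=6, s=-7, t=22   [172*(-7) + 55*(22) = 6]
q=1: r=1, s=8, t=-25   [172*(8) + 55*(-25) = 1]
q=6: r=0, s=-55, t=172   [172*(-55) + 55*(172) = 0]
GCD = 1; from the row with r=1: x=8, y=-25
Check: 172*(8) + 55*(-25) = 1376 - 1375 = 1

GCD = 1, x = 8, y = -25


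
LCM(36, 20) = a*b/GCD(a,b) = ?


GCD(36, 20) = 4
LCM = 36*20/4 = 720/4 = 180

LCM = 180


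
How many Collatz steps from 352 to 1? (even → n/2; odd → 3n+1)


352 → 176 → 88 → 44 → 22 → 11 → 34 → 17 → 52 → 26 → 13 → 40 → 20 → 10 → 5 → 16 → 8 → 4 → 2 → 1
Total steps = 19

19 steps


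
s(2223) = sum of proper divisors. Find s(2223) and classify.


Proper divisors: 1, 3, 9, 13, 19, 39, 57, 117, 171, 247, 741
Sum = 1 + 3 + 9 + 13 + 19 + 39 + 57 + 117 + 171 + 247 + 741 = 1417
1417 < 2223 → deficient

s(2223) = 1417 (deficient)


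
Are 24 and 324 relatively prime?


Euclidean algorithm:
324 = 13 * 24 + 12
24 = 2 * 12 + 0
GCD(24, 324) = 12

No, not coprime (GCD = 12)


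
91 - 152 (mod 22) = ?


91 - 152 = -61
-61 mod 22 = 5


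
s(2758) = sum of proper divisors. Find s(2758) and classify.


Proper divisors: 1, 2, 7, 14, 197, 394, 1379
Sum = 1 + 2 + 7 + 14 + 197 + 394 + 1379 = 1994
1994 < 2758 → deficient

s(2758) = 1994 (deficient)


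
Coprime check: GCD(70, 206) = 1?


Euclidean algorithm:
206 = 2 * 70 + 66
70 = 1 * 66 + 4
66 = 16 * 4 + 2
4 = 2 * 2 + 0
GCD(70, 206) = 2

No, not coprime (GCD = 2)


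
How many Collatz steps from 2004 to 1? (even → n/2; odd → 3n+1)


2004 → 1002 → 501 → 1504 → 752 → 376 → 188 → 94 → 47 → 142 → 71 → 214 → 107 → 322 → 161 → 484 → 242 → 121 → 364 → 182 → 91 → 274 → 137 → 412 → 206 → 103 → 310 → 155 → 466 → 233 → 700 → 350 → 175 → 526 → 263 → 790 → 395 → 1186 → 593 → 1780 → 890 → 445 → 1336 → 668 → 334 → 167 → 502 → 251 → 754 → 377 → 1132 → 566 → 283 → 850 → 425 → 1276 → 638 → 319 → 958 → 479 → 1438 → 719 → 2158 → 1079 → 3238 → 1619 → 4858 → 2429 → 7288 → 3644 → 1822 → 911 → 2734 → 1367 → 4102 → 2051 → 6154 → 3077 → 9232 → 4616 → 2308 → 1154 → 577 → 1732 → 866 → 433 → 1300 → 650 → 325 → 976 → 488 → 244 → 122 → 61 → 184 → 92 → 46 → 23 → 70 → 35 → 106 → 53 → 160 → 80 → 40 → 20 → 10 → 5 → 16 → 8 → 4 → 2 → 1
Total steps = 112

112 steps


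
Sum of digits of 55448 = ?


5 + 5 + 4 + 4 + 8 = 26


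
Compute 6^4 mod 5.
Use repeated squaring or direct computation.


6^1 mod 5 = 1
6^2 mod 5 = 1
6^3 mod 5 = 1
6^4 mod 5 = 1


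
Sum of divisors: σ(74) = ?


Divisors of 74: 1, 2, 37, 74
Sum = 1 + 2 + 37 + 74 = 114

σ(74) = 114


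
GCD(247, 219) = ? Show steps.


247 = 1 * 219 + 28
219 = 7 * 28 + 23
28 = 1 * 23 + 5
23 = 4 * 5 + 3
5 = 1 * 3 + 2
3 = 1 * 2 + 1
2 = 2 * 1 + 0
GCD = 1


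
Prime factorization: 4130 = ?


4130 / 2 = 2065
2065 / 5 = 413
413 / 7 = 59
59 / 59 = 1
4130 = 2 × 5 × 7 × 59


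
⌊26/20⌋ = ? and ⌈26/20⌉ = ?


26/20 = 1.3000
floor = 1
ceil = 2

floor = 1, ceil = 2


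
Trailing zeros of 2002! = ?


floor(2002/5) = 400
floor(2002/25) = 80
floor(2002/125) = 16
floor(2002/625) = 3
Total = 499

499 trailing zeros


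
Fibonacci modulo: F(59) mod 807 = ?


F(k) mod 807 for k=1..59:
1, 1, 2, 3, 5, 8, 13, 21, 34, 55, 89, 144, 233, 377, 610, 180, 790, 163, 146, 309, 455, 764, 412, 369, 781, 343, 317, 660, 170, 23, 193, 216, 409, 625, 227, 45, 272, 317, 589, 99, 688, 787, 668, 648, 509, 350, 52, 402, 454, 49, 503, 552, 248, 800, 241, 234, 475, 709, 377
F(59) mod 807 = 377


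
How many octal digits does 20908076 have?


20908076 in base 8 = 117604054
Number of digits = 9

9 digits (base 8)


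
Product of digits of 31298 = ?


3 × 1 × 2 × 9 × 8 = 432


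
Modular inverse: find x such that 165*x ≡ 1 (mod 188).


Use the extended Euclidean algorithm on (188, 165); each row r = 188*s + 165*t:
r=188, s=1, t=0
r=165, s=0, t=1
q=1: r=23, s=1, t=-1   [188*(1) + 165*(-1) = 23]
q=7: r=4, s=-7, t=8   [188*(-7) + 165*(8) = 4]
q=5: r=3, s=36, t=-41   [188*(36) + 165*(-41) = 3]
q=1: r=1, s=-43, t=49   [188*(-43) + 165*(49) = 1]
q=3: r=0, s=165, t=-188   [188*(165) + 165*(-188) = 0]
GCD = 1 with t = 49, so 165*(49) ≡ 1 (mod 188)
Inverse = 49 mod 188 = 49
Check: 165 * 49 = 8085 ≡ 1 (mod 188)

165^(-1) ≡ 49 (mod 188)


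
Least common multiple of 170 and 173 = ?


GCD(170, 173) = 1
LCM = 170*173/1 = 29410/1 = 29410

LCM = 29410


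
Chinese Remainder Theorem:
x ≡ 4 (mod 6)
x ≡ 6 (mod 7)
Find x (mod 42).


M = 6*7 = 42
M1 = M/6 = 7, M2 = M/7 = 6
M1^(-1) mod 6 = 1, M2^(-1) mod 7 = 6
x = 4*7*1 + 6*6*6 = 244
244 mod 42 = 34
Check: 34 mod 6 = 4 ✓, 34 mod 7 = 6 ✓

x ≡ 34 (mod 42)


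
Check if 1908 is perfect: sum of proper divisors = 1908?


Proper divisors of 1908: 1, 2, 3, 4, 6, 9, 12, 18, 36, 53, 106, 159, 212, 318, 477, 636, 954
Sum = 1 + 2 + 3 + 4 + 6 + 9 + 12 + 18 + 36 + 53 + 106 + 159 + 212 + 318 + 477 + 636 + 954 = 3006

No, 1908 is not perfect (3006 ≠ 1908)


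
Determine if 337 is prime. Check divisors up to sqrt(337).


Check divisors up to sqrt(337) = 18.3576
No divisors found.
337 is prime.

Yes, 337 is prime


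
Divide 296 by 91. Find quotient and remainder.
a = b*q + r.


296 = 91 * 3 + 23
Check: 273 + 23 = 296

q = 3, r = 23


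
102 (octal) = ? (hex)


102 (base 8) = 66 (decimal)
66 (decimal) = 42 (base 16)


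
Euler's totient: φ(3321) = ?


3321 = 3^4 × 41
Prime factors: 3, 41
φ(3321) = 3321 × (1-1/3) × (1-1/41)
= 3321 × 2/3 × 40/41 = 2160

φ(3321) = 2160


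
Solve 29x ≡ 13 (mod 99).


GCD(29, 99) = 1, unique solution
a^(-1) mod 99 = 41
x = 41 * 13 mod 99 = 38

x ≡ 38 (mod 99)


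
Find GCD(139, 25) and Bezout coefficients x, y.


Tabular extended Euclidean (each row: r = 139*s + 25*t):
r=139, s=1, t=0
r=25, s=0, t=1
q=5: r=14, s=1, t=-5   [139*(1) + 25*(-5) = 14]
q=1: r=11, s=-1, t=6   [139*(-1) + 25*(6) = 11]
q=1: r=3, s=2, t=-11   [139*(2) + 25*(-11) = 3]
q=3: r=2, s=-7, t=39   [139*(-7) + 25*(39) = 2]
q=1: r=1, s=9, t=-50   [139*(9) + 25*(-50) = 1]
q=2: r=0, s=-25, t=139   [139*(-25) + 25*(139) = 0]
GCD = 1; from the row with r=1: x=9, y=-50
Check: 139*(9) + 25*(-50) = 1251 - 1250 = 1

GCD = 1, x = 9, y = -50


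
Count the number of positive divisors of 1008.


1008 = 2^4 × 3^2 × 7^1
d(1008) = (4+1) × (2+1) × (1+1) = 30

30 divisors


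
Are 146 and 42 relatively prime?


Euclidean algorithm:
146 = 3 * 42 + 20
42 = 2 * 20 + 2
20 = 10 * 2 + 0
GCD(146, 42) = 2

No, not coprime (GCD = 2)


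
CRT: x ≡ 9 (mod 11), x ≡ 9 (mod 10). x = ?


M = 11*10 = 110
M1 = M/11 = 10, M2 = M/10 = 11
M1^(-1) mod 11 = 10, M2^(-1) mod 10 = 1
x = 9*10*10 + 9*11*1 = 999
999 mod 110 = 9
Check: 9 mod 11 = 9 ✓, 9 mod 10 = 9 ✓

x ≡ 9 (mod 110)


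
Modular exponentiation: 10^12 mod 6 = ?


10^1 mod 6 = 4
10^2 mod 6 = 4
10^3 mod 6 = 4
10^4 mod 6 = 4
10^5 mod 6 = 4
10^6 mod 6 = 4
10^7 mod 6 = 4
10^8 mod 6 = 4
10^9 mod 6 = 4
10^10 mod 6 = 4
10^11 mod 6 = 4
10^12 mod 6 = 4


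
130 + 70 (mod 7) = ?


130 + 70 = 200
200 mod 7 = 4


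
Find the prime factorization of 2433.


2433 / 3 = 811
811 / 811 = 1
2433 = 3 × 811


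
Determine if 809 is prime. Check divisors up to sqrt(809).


Check divisors up to sqrt(809) = 28.4429
No divisors found.
809 is prime.

Yes, 809 is prime


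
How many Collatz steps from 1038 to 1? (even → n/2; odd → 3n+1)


1038 → 519 → 1558 → 779 → 2338 → 1169 → 3508 → 1754 → 877 → 2632 → 1316 → 658 → 329 → 988 → 494 → 247 → 742 → 371 → 1114 → 557 → 1672 → 836 → 418 → 209 → 628 → 314 → 157 → 472 → 236 → 118 → 59 → 178 → 89 → 268 → 134 → 67 → 202 → 101 → 304 → 152 → 76 → 38 → 19 → 58 → 29 → 88 → 44 → 22 → 11 → 34 → 17 → 52 → 26 → 13 → 40 → 20 → 10 → 5 → 16 → 8 → 4 → 2 → 1
Total steps = 62

62 steps


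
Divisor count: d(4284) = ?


4284 = 2^2 × 3^2 × 7^1 × 17^1
d(4284) = (2+1) × (2+1) × (1+1) × (1+1) = 36

36 divisors


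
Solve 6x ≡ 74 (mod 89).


GCD(6, 89) = 1, unique solution
a^(-1) mod 89 = 15
x = 15 * 74 mod 89 = 42

x ≡ 42 (mod 89)


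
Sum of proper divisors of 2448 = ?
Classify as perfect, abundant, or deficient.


Proper divisors: 1, 2, 3, 4, 6, 8, 9, 12, 16, 17, 18, 24, 34, 36, 48, 51, 68, 72, 102, 136, 144, 153, 204, 272, 306, 408, 612, 816, 1224
Sum = 1 + 2 + 3 + 4 + 6 + 8 + 9 + 12 + 16 + 17 + 18 + 24 + 34 + 36 + 48 + 51 + 68 + 72 + 102 + 136 + 144 + 153 + 204 + 272 + 306 + 408 + 612 + 816 + 1224 = 4806
4806 > 2448 → abundant

s(2448) = 4806 (abundant)


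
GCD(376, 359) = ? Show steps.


376 = 1 * 359 + 17
359 = 21 * 17 + 2
17 = 8 * 2 + 1
2 = 2 * 1 + 0
GCD = 1


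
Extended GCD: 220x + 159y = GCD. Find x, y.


Tabular extended Euclidean (each row: r = 220*s + 159*t):
r=220, s=1, t=0
r=159, s=0, t=1
q=1: r=61, s=1, t=-1   [220*(1) + 159*(-1) = 61]
q=2: r=37, s=-2, t=3   [220*(-2) + 159*(3) = 37]
q=1: r=24, s=3, t=-4   [220*(3) + 159*(-4) = 24]
q=1: r=13, s=-5, t=7   [220*(-5) + 159*(7) = 13]
q=1: r=11, s=8, t=-11   [220*(8) + 159*(-11) = 11]
q=1: r=2, s=-13, t=18   [220*(-13) + 159*(18) = 2]
q=5: r=1, s=73, t=-101   [220*(73) + 159*(-101) = 1]
q=2: r=0, s=-159, t=220   [220*(-159) + 159*(220) = 0]
GCD = 1; from the row with r=1: x=73, y=-101
Check: 220*(73) + 159*(-101) = 16060 - 16059 = 1

GCD = 1, x = 73, y = -101


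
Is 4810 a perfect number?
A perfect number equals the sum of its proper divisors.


Proper divisors of 4810: 1, 2, 5, 10, 13, 26, 37, 65, 74, 130, 185, 370, 481, 962, 2405
Sum = 1 + 2 + 5 + 10 + 13 + 26 + 37 + 65 + 74 + 130 + 185 + 370 + 481 + 962 + 2405 = 4766

No, 4810 is not perfect (4766 ≠ 4810)


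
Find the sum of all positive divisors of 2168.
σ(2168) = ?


Divisors of 2168: 1, 2, 4, 8, 271, 542, 1084, 2168
Sum = 1 + 2 + 4 + 8 + 271 + 542 + 1084 + 2168 = 4080

σ(2168) = 4080


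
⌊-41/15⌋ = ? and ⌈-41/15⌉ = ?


-41/15 = -2.7333
floor = -3
ceil = -2

floor = -3, ceil = -2


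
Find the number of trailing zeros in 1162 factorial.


floor(1162/5) = 232
floor(1162/25) = 46
floor(1162/125) = 9
floor(1162/625) = 1
Total = 288

288 trailing zeros


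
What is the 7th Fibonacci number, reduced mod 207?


F(k) mod 207 for k=1..7:
1, 1, 2, 3, 5, 8, 13
F(7) mod 207 = 13


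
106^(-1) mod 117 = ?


Use the extended Euclidean algorithm on (117, 106); each row r = 117*s + 106*t:
r=117, s=1, t=0
r=106, s=0, t=1
q=1: r=11, s=1, t=-1   [117*(1) + 106*(-1) = 11]
q=9: r=7, s=-9, t=10   [117*(-9) + 106*(10) = 7]
q=1: r=4, s=10, t=-11   [117*(10) + 106*(-11) = 4]
q=1: r=3, s=-19, t=21   [117*(-19) + 106*(21) = 3]
q=1: r=1, s=29, t=-32   [117*(29) + 106*(-32) = 1]
q=3: r=0, s=-106, t=117   [117*(-106) + 106*(117) = 0]
GCD = 1 with t = -32, so 106*(-32) ≡ 1 (mod 117)
Inverse = -32 mod 117 = 85
Check: 106 * 85 = 9010 ≡ 1 (mod 117)

106^(-1) ≡ 85 (mod 117)


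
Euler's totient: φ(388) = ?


388 = 2^2 × 97
Prime factors: 2, 97
φ(388) = 388 × (1-1/2) × (1-1/97)
= 388 × 1/2 × 96/97 = 192

φ(388) = 192


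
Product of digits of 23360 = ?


2 × 3 × 3 × 6 × 0 = 0


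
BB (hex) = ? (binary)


BB (base 16) = 187 (decimal)
187 (decimal) = 10111011 (base 2)


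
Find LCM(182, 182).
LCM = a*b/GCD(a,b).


GCD(182, 182) = 182
LCM = 182*182/182 = 33124/182 = 182

LCM = 182


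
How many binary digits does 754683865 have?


754683865 in base 2 = 101100111110111000111111011001
Number of digits = 30

30 digits (base 2)


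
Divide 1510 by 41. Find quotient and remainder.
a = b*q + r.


1510 = 41 * 36 + 34
Check: 1476 + 34 = 1510

q = 36, r = 34


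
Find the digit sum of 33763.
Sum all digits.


3 + 3 + 7 + 6 + 3 = 22


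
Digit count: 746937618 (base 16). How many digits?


746937618 in base 16 = 2C855D12
Number of digits = 8

8 digits (base 16)


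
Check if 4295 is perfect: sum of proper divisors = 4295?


Proper divisors of 4295: 1, 5, 859
Sum = 1 + 5 + 859 = 865

No, 4295 is not perfect (865 ≠ 4295)


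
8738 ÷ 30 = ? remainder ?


8738 = 30 * 291 + 8
Check: 8730 + 8 = 8738

q = 291, r = 8


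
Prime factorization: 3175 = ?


3175 / 5 = 635
635 / 5 = 127
127 / 127 = 1
3175 = 5^2 × 127


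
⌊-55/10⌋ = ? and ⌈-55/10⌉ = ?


-55/10 = -5.5000
floor = -6
ceil = -5

floor = -6, ceil = -5


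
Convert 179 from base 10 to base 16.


179 (base 10) = 179 (decimal)
179 (decimal) = B3 (base 16)


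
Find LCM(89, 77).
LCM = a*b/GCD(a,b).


GCD(89, 77) = 1
LCM = 89*77/1 = 6853/1 = 6853

LCM = 6853


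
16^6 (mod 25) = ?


16^1 mod 25 = 16
16^2 mod 25 = 6
16^3 mod 25 = 21
16^4 mod 25 = 11
16^5 mod 25 = 1
16^6 mod 25 = 16


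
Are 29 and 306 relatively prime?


Euclidean algorithm:
306 = 10 * 29 + 16
29 = 1 * 16 + 13
16 = 1 * 13 + 3
13 = 4 * 3 + 1
3 = 3 * 1 + 0
GCD(29, 306) = 1

Yes, coprime (GCD = 1)


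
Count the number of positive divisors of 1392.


1392 = 2^4 × 3^1 × 29^1
d(1392) = (4+1) × (1+1) × (1+1) = 20

20 divisors


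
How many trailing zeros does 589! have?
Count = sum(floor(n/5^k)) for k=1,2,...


floor(589/5) = 117
floor(589/25) = 23
floor(589/125) = 4
Total = 144

144 trailing zeros


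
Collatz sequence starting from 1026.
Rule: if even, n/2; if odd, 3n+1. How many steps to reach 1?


1026 → 513 → 1540 → 770 → 385 → 1156 → 578 → 289 → 868 → 434 → 217 → 652 → 326 → 163 → 490 → 245 → 736 → 368 → 184 → 92 → 46 → 23 → 70 → 35 → 106 → 53 → 160 → 80 → 40 → 20 → 10 → 5 → 16 → 8 → 4 → 2 → 1
Total steps = 36

36 steps


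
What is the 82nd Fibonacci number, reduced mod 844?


F(k) mod 844 for k=1..82:
1, 1, 2, 3, 5, 8, 13, 21, 34, 55, 89, 144, 233, 377, 610, 143, 753, 52, 805, 13, 818, 831, 805, 792, 753, 701, 610, 467, 233, 700, 89, 789, 34, 823, 13, 836, 5, 841, 2, 843, 1, 0, 1, 1, 2, 3, 5, 8, 13, 21, 34, 55, 89, 144, 233, 377, 610, 143, 753, 52, 805, 13, 818, 831, 805, 792, 753, 701, 610, 467, 233, 700, 89, 789, 34, 823, 13, 836, 5, 841, 2, 843
F(82) mod 844 = 843


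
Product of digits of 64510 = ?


6 × 4 × 5 × 1 × 0 = 0


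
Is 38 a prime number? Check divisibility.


38 / 2 = 19 (exact division)
38 is NOT prime.

No, 38 is not prime


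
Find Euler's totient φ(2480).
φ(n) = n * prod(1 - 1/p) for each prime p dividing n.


2480 = 2^4 × 5 × 31
Prime factors: 2, 5, 31
φ(2480) = 2480 × (1-1/2) × (1-1/5) × (1-1/31)
= 2480 × 1/2 × 4/5 × 30/31 = 960

φ(2480) = 960


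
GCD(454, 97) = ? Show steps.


454 = 4 * 97 + 66
97 = 1 * 66 + 31
66 = 2 * 31 + 4
31 = 7 * 4 + 3
4 = 1 * 3 + 1
3 = 3 * 1 + 0
GCD = 1


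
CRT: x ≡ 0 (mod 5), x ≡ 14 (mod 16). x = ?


M = 5*16 = 80
M1 = M/5 = 16, M2 = M/16 = 5
M1^(-1) mod 5 = 1, M2^(-1) mod 16 = 13
x = 0*16*1 + 14*5*13 = 910
910 mod 80 = 30
Check: 30 mod 5 = 0 ✓, 30 mod 16 = 14 ✓

x ≡ 30 (mod 80)


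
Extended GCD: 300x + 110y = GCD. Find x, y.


Tabular extended Euclidean (each row: r = 300*s + 110*t):
r=300, s=1, t=0
r=110, s=0, t=1
q=2: r=80, s=1, t=-2   [300*(1) + 110*(-2) = 80]
q=1: r=30, s=-1, t=3   [300*(-1) + 110*(3) = 30]
q=2: r=20, s=3, t=-8   [300*(3) + 110*(-8) = 20]
q=1: r=10, s=-4, t=11   [300*(-4) + 110*(11) = 10]
q=2: r=0, s=11, t=-30   [300*(11) + 110*(-30) = 0]
GCD = 10; from the row with r=10: x=-4, y=11
Check: 300*(-4) + 110*(11) = -1200 + 1210 = 10

GCD = 10, x = -4, y = 11


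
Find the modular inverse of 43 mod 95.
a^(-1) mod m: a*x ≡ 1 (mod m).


Use the extended Euclidean algorithm on (95, 43); each row r = 95*s + 43*t:
r=95, s=1, t=0
r=43, s=0, t=1
q=2: r=9, s=1, t=-2   [95*(1) + 43*(-2) = 9]
q=4: r=7, s=-4, t=9   [95*(-4) + 43*(9) = 7]
q=1: r=2, s=5, t=-11   [95*(5) + 43*(-11) = 2]
q=3: r=1, s=-19, t=42   [95*(-19) + 43*(42) = 1]
q=2: r=0, s=43, t=-95   [95*(43) + 43*(-95) = 0]
GCD = 1 with t = 42, so 43*(42) ≡ 1 (mod 95)
Inverse = 42 mod 95 = 42
Check: 43 * 42 = 1806 ≡ 1 (mod 95)

43^(-1) ≡ 42 (mod 95)


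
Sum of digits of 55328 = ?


5 + 5 + 3 + 2 + 8 = 23


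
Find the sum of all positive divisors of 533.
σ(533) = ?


Divisors of 533: 1, 13, 41, 533
Sum = 1 + 13 + 41 + 533 = 588

σ(533) = 588


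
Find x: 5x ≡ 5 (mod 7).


GCD(5, 7) = 1, unique solution
a^(-1) mod 7 = 3
x = 3 * 5 mod 7 = 1

x ≡ 1 (mod 7)


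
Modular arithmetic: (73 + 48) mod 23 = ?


73 + 48 = 121
121 mod 23 = 6


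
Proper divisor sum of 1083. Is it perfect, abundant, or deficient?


Proper divisors: 1, 3, 19, 57, 361
Sum = 1 + 3 + 19 + 57 + 361 = 441
441 < 1083 → deficient

s(1083) = 441 (deficient)


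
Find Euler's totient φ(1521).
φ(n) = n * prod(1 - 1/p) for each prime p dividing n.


1521 = 3^2 × 13^2
Prime factors: 3, 13
φ(1521) = 1521 × (1-1/3) × (1-1/13)
= 1521 × 2/3 × 12/13 = 936

φ(1521) = 936


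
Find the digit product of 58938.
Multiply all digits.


5 × 8 × 9 × 3 × 8 = 8640


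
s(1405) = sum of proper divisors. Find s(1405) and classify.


Proper divisors: 1, 5, 281
Sum = 1 + 5 + 281 = 287
287 < 1405 → deficient

s(1405) = 287 (deficient)


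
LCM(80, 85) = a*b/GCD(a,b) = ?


GCD(80, 85) = 5
LCM = 80*85/5 = 6800/5 = 1360

LCM = 1360


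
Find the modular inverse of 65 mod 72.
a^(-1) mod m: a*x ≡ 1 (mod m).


Use the extended Euclidean algorithm on (72, 65); each row r = 72*s + 65*t:
r=72, s=1, t=0
r=65, s=0, t=1
q=1: r=7, s=1, t=-1   [72*(1) + 65*(-1) = 7]
q=9: r=2, s=-9, t=10   [72*(-9) + 65*(10) = 2]
q=3: r=1, s=28, t=-31   [72*(28) + 65*(-31) = 1]
q=2: r=0, s=-65, t=72   [72*(-65) + 65*(72) = 0]
GCD = 1 with t = -31, so 65*(-31) ≡ 1 (mod 72)
Inverse = -31 mod 72 = 41
Check: 65 * 41 = 2665 ≡ 1 (mod 72)

65^(-1) ≡ 41 (mod 72)


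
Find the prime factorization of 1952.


1952 / 2 = 976
976 / 2 = 488
488 / 2 = 244
244 / 2 = 122
122 / 2 = 61
61 / 61 = 1
1952 = 2^5 × 61


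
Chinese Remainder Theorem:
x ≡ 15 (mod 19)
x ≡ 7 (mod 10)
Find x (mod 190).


M = 19*10 = 190
M1 = M/19 = 10, M2 = M/10 = 19
M1^(-1) mod 19 = 2, M2^(-1) mod 10 = 9
x = 15*10*2 + 7*19*9 = 1497
1497 mod 190 = 167
Check: 167 mod 19 = 15 ✓, 167 mod 10 = 7 ✓

x ≡ 167 (mod 190)


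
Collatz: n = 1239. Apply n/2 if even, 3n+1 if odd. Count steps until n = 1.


1239 → 3718 → 1859 → 5578 → 2789 → 8368 → 4184 → 2092 → 1046 → 523 → 1570 → 785 → 2356 → 1178 → 589 → 1768 → 884 → 442 → 221 → 664 → 332 → 166 → 83 → 250 → 125 → 376 → 188 → 94 → 47 → 142 → 71 → 214 → 107 → 322 → 161 → 484 → 242 → 121 → 364 → 182 → 91 → 274 → 137 → 412 → 206 → 103 → 310 → 155 → 466 → 233 → 700 → 350 → 175 → 526 → 263 → 790 → 395 → 1186 → 593 → 1780 → 890 → 445 → 1336 → 668 → 334 → 167 → 502 → 251 → 754 → 377 → 1132 → 566 → 283 → 850 → 425 → 1276 → 638 → 319 → 958 → 479 → 1438 → 719 → 2158 → 1079 → 3238 → 1619 → 4858 → 2429 → 7288 → 3644 → 1822 → 911 → 2734 → 1367 → 4102 → 2051 → 6154 → 3077 → 9232 → 4616 → 2308 → 1154 → 577 → 1732 → 866 → 433 → 1300 → 650 → 325 → 976 → 488 → 244 → 122 → 61 → 184 → 92 → 46 → 23 → 70 → 35 → 106 → 53 → 160 → 80 → 40 → 20 → 10 → 5 → 16 → 8 → 4 → 2 → 1
Total steps = 132

132 steps


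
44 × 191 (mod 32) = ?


44 × 191 = 8404
8404 mod 32 = 20


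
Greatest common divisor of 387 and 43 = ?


387 = 9 * 43 + 0
GCD = 43


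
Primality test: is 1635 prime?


1635 / 3 = 545 (exact division)
1635 is NOT prime.

No, 1635 is not prime


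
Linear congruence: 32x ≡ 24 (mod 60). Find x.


GCD(32, 60) = 4 divides 24
Divide: 8x ≡ 6 (mod 15)
x ≡ 12 (mod 15)


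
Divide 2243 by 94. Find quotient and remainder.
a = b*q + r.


2243 = 94 * 23 + 81
Check: 2162 + 81 = 2243

q = 23, r = 81


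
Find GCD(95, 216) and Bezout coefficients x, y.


Tabular extended Euclidean (each row: r = 95*s + 216*t):
r=95, s=1, t=0
r=216, s=0, t=1
q=0: r=95, s=1, t=0   [95*(1) + 216*(0) = 95]
q=2: r=26, s=-2, t=1   [95*(-2) + 216*(1) = 26]
q=3: r=17, s=7, t=-3   [95*(7) + 216*(-3) = 17]
q=1: r=9, s=-9, t=4   [95*(-9) + 216*(4) = 9]
q=1: r=8, s=16, t=-7   [95*(16) + 216*(-7) = 8]
q=1: r=1, s=-25, t=11   [95*(-25) + 216*(11) = 1]
q=8: r=0, s=216, t=-95   [95*(216) + 216*(-95) = 0]
GCD = 1; from the row with r=1: x=-25, y=11
Check: 95*(-25) + 216*(11) = -2375 + 2376 = 1

GCD = 1, x = -25, y = 11


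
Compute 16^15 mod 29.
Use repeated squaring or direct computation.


16^1 mod 29 = 16
16^2 mod 29 = 24
16^3 mod 29 = 7
16^4 mod 29 = 25
16^5 mod 29 = 23
16^6 mod 29 = 20
16^7 mod 29 = 1
16^8 mod 29 = 16
16^9 mod 29 = 24
16^10 mod 29 = 7
16^11 mod 29 = 25
16^12 mod 29 = 23
16^13 mod 29 = 20
16^14 mod 29 = 1
16^15 mod 29 = 16


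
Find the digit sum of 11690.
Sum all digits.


1 + 1 + 6 + 9 + 0 = 17


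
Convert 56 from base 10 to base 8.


56 (base 10) = 56 (decimal)
56 (decimal) = 70 (base 8)


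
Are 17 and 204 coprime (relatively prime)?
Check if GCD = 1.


Euclidean algorithm:
204 = 12 * 17 + 0
GCD(17, 204) = 17

No, not coprime (GCD = 17)


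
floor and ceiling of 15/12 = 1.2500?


15/12 = 1.2500
floor = 1
ceil = 2

floor = 1, ceil = 2


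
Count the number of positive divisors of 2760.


2760 = 2^3 × 3^1 × 5^1 × 23^1
d(2760) = (3+1) × (1+1) × (1+1) × (1+1) = 32

32 divisors


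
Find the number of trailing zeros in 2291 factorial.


floor(2291/5) = 458
floor(2291/25) = 91
floor(2291/125) = 18
floor(2291/625) = 3
Total = 570

570 trailing zeros


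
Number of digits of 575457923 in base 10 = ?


575457923 has 9 digits in base 10
floor(log10(575457923)) + 1 = floor(8.7600) + 1 = 9

9 digits (base 10)


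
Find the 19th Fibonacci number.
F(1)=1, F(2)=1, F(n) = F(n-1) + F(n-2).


Sequence: 1, 1, 2, 3, 5, 8, 13, 21, 34, 55, 89, 144, 233, 377, 610, 987, 1597, 2584, 4181
F(19) = 4181


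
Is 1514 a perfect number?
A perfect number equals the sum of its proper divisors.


Proper divisors of 1514: 1, 2, 757
Sum = 1 + 2 + 757 = 760

No, 1514 is not perfect (760 ≠ 1514)


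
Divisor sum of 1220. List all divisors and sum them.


Divisors of 1220: 1, 2, 4, 5, 10, 20, 61, 122, 244, 305, 610, 1220
Sum = 1 + 2 + 4 + 5 + 10 + 20 + 61 + 122 + 244 + 305 + 610 + 1220 = 2604

σ(1220) = 2604


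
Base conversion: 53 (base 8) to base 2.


53 (base 8) = 43 (decimal)
43 (decimal) = 101011 (base 2)


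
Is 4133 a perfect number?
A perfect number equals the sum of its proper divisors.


Proper divisors of 4133: 1
Sum = 1 = 1

No, 4133 is not perfect (1 ≠ 4133)


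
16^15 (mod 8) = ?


16^1 mod 8 = 0
16^2 mod 8 = 0
16^3 mod 8 = 0
16^4 mod 8 = 0
16^5 mod 8 = 0
16^6 mod 8 = 0
16^7 mod 8 = 0
16^8 mod 8 = 0
16^9 mod 8 = 0
16^10 mod 8 = 0
16^11 mod 8 = 0
16^12 mod 8 = 0
16^13 mod 8 = 0
16^14 mod 8 = 0
16^15 mod 8 = 0


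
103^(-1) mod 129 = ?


Use the extended Euclidean algorithm on (129, 103); each row r = 129*s + 103*t:
r=129, s=1, t=0
r=103, s=0, t=1
q=1: r=26, s=1, t=-1   [129*(1) + 103*(-1) = 26]
q=3: r=25, s=-3, t=4   [129*(-3) + 103*(4) = 25]
q=1: r=1, s=4, t=-5   [129*(4) + 103*(-5) = 1]
q=25: r=0, s=-103, t=129   [129*(-103) + 103*(129) = 0]
GCD = 1 with t = -5, so 103*(-5) ≡ 1 (mod 129)
Inverse = -5 mod 129 = 124
Check: 103 * 124 = 12772 ≡ 1 (mod 129)

103^(-1) ≡ 124 (mod 129)


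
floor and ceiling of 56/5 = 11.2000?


56/5 = 11.2000
floor = 11
ceil = 12

floor = 11, ceil = 12


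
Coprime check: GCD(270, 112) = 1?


Euclidean algorithm:
270 = 2 * 112 + 46
112 = 2 * 46 + 20
46 = 2 * 20 + 6
20 = 3 * 6 + 2
6 = 3 * 2 + 0
GCD(270, 112) = 2

No, not coprime (GCD = 2)


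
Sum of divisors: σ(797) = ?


Divisors of 797: 1, 797
Sum = 1 + 797 = 798

σ(797) = 798


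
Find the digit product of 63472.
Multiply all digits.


6 × 3 × 4 × 7 × 2 = 1008


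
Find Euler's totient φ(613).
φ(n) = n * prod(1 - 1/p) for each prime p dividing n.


613 = 613
Prime factors: 613
φ(613) = 613 × (1-1/613)
= 613 × 612/613 = 612

φ(613) = 612


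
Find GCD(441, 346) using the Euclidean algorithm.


441 = 1 * 346 + 95
346 = 3 * 95 + 61
95 = 1 * 61 + 34
61 = 1 * 34 + 27
34 = 1 * 27 + 7
27 = 3 * 7 + 6
7 = 1 * 6 + 1
6 = 6 * 1 + 0
GCD = 1


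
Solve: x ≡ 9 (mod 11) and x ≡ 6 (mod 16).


M = 11*16 = 176
M1 = M/11 = 16, M2 = M/16 = 11
M1^(-1) mod 11 = 9, M2^(-1) mod 16 = 3
x = 9*16*9 + 6*11*3 = 1494
1494 mod 176 = 86
Check: 86 mod 11 = 9 ✓, 86 mod 16 = 6 ✓

x ≡ 86 (mod 176)


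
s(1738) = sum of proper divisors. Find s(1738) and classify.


Proper divisors: 1, 2, 11, 22, 79, 158, 869
Sum = 1 + 2 + 11 + 22 + 79 + 158 + 869 = 1142
1142 < 1738 → deficient

s(1738) = 1142 (deficient)


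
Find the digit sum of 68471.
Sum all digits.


6 + 8 + 4 + 7 + 1 = 26


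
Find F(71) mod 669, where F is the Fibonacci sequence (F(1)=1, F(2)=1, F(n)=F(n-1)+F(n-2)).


F(k) mod 669 for k=1..71:
1, 1, 2, 3, 5, 8, 13, 21, 34, 55, 89, 144, 233, 377, 610, 318, 259, 577, 167, 75, 242, 317, 559, 207, 97, 304, 401, 36, 437, 473, 241, 45, 286, 331, 617, 279, 227, 506, 64, 570, 634, 535, 500, 366, 197, 563, 91, 654, 76, 61, 137, 198, 335, 533, 199, 63, 262, 325, 587, 243, 161, 404, 565, 300, 196, 496, 23, 519, 542, 392, 265
F(71) mod 669 = 265


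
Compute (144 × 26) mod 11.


144 × 26 = 3744
3744 mod 11 = 4


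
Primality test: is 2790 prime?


2790 / 2 = 1395 (exact division)
2790 is NOT prime.

No, 2790 is not prime


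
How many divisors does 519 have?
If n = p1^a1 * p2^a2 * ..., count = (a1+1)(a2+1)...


519 = 3^1 × 173^1
d(519) = (1+1) × (1+1) = 4

4 divisors


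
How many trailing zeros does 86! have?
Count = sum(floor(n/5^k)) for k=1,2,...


floor(86/5) = 17
floor(86/25) = 3
Total = 20

20 trailing zeros


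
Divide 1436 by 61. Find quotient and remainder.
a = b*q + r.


1436 = 61 * 23 + 33
Check: 1403 + 33 = 1436

q = 23, r = 33


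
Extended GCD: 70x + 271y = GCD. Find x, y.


Tabular extended Euclidean (each row: r = 70*s + 271*t):
r=70, s=1, t=0
r=271, s=0, t=1
q=0: r=70, s=1, t=0   [70*(1) + 271*(0) = 70]
q=3: r=61, s=-3, t=1   [70*(-3) + 271*(1) = 61]
q=1: r=9, s=4, t=-1   [70*(4) + 271*(-1) = 9]
q=6: r=7, s=-27, t=7   [70*(-27) + 271*(7) = 7]
q=1: r=2, s=31, t=-8   [70*(31) + 271*(-8) = 2]
q=3: r=1, s=-120, t=31   [70*(-120) + 271*(31) = 1]
q=2: r=0, s=271, t=-70   [70*(271) + 271*(-70) = 0]
GCD = 1; from the row with r=1: x=-120, y=31
Check: 70*(-120) + 271*(31) = -8400 + 8401 = 1

GCD = 1, x = -120, y = 31


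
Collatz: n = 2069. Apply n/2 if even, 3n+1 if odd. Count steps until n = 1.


2069 → 6208 → 3104 → 1552 → 776 → 388 → 194 → 97 → 292 → 146 → 73 → 220 → 110 → 55 → 166 → 83 → 250 → 125 → 376 → 188 → 94 → 47 → 142 → 71 → 214 → 107 → 322 → 161 → 484 → 242 → 121 → 364 → 182 → 91 → 274 → 137 → 412 → 206 → 103 → 310 → 155 → 466 → 233 → 700 → 350 → 175 → 526 → 263 → 790 → 395 → 1186 → 593 → 1780 → 890 → 445 → 1336 → 668 → 334 → 167 → 502 → 251 → 754 → 377 → 1132 → 566 → 283 → 850 → 425 → 1276 → 638 → 319 → 958 → 479 → 1438 → 719 → 2158 → 1079 → 3238 → 1619 → 4858 → 2429 → 7288 → 3644 → 1822 → 911 → 2734 → 1367 → 4102 → 2051 → 6154 → 3077 → 9232 → 4616 → 2308 → 1154 → 577 → 1732 → 866 → 433 → 1300 → 650 → 325 → 976 → 488 → 244 → 122 → 61 → 184 → 92 → 46 → 23 → 70 → 35 → 106 → 53 → 160 → 80 → 40 → 20 → 10 → 5 → 16 → 8 → 4 → 2 → 1
Total steps = 125

125 steps


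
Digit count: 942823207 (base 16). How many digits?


942823207 in base 16 = 38325727
Number of digits = 8

8 digits (base 16)
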